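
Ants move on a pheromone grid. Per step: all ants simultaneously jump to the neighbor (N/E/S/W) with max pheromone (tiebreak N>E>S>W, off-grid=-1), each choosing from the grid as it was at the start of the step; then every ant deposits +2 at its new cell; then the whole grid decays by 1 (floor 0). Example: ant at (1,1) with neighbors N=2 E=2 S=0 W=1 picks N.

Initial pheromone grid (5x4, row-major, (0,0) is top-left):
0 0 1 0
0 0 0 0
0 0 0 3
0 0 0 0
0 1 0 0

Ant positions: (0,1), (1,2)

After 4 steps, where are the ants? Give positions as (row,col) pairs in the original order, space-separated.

Step 1: ant0:(0,1)->E->(0,2) | ant1:(1,2)->N->(0,2)
  grid max=4 at (0,2)
Step 2: ant0:(0,2)->E->(0,3) | ant1:(0,2)->E->(0,3)
  grid max=3 at (0,2)
Step 3: ant0:(0,3)->W->(0,2) | ant1:(0,3)->W->(0,2)
  grid max=6 at (0,2)
Step 4: ant0:(0,2)->E->(0,3) | ant1:(0,2)->E->(0,3)
  grid max=5 at (0,2)

(0,3) (0,3)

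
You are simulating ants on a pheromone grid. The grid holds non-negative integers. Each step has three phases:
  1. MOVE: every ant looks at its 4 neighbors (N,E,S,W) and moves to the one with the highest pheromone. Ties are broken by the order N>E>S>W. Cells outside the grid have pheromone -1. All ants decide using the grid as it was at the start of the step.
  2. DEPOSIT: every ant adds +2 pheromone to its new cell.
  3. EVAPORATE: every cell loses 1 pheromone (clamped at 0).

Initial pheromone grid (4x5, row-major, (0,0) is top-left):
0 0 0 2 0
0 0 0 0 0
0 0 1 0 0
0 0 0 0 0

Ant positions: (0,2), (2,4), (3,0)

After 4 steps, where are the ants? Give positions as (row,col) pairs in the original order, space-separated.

Step 1: ant0:(0,2)->E->(0,3) | ant1:(2,4)->N->(1,4) | ant2:(3,0)->N->(2,0)
  grid max=3 at (0,3)
Step 2: ant0:(0,3)->E->(0,4) | ant1:(1,4)->N->(0,4) | ant2:(2,0)->N->(1,0)
  grid max=3 at (0,4)
Step 3: ant0:(0,4)->W->(0,3) | ant1:(0,4)->W->(0,3) | ant2:(1,0)->N->(0,0)
  grid max=5 at (0,3)
Step 4: ant0:(0,3)->E->(0,4) | ant1:(0,3)->E->(0,4) | ant2:(0,0)->E->(0,1)
  grid max=5 at (0,4)

(0,4) (0,4) (0,1)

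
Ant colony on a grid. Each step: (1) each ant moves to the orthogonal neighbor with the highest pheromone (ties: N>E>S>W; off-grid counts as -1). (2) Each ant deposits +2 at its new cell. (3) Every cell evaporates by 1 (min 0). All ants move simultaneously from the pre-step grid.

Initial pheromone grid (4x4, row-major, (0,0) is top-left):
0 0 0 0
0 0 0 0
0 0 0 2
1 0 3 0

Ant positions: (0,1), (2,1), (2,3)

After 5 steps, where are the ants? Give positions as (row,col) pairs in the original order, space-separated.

Step 1: ant0:(0,1)->E->(0,2) | ant1:(2,1)->N->(1,1) | ant2:(2,3)->N->(1,3)
  grid max=2 at (3,2)
Step 2: ant0:(0,2)->E->(0,3) | ant1:(1,1)->N->(0,1) | ant2:(1,3)->S->(2,3)
  grid max=2 at (2,3)
Step 3: ant0:(0,3)->S->(1,3) | ant1:(0,1)->E->(0,2) | ant2:(2,3)->N->(1,3)
  grid max=3 at (1,3)
Step 4: ant0:(1,3)->S->(2,3) | ant1:(0,2)->E->(0,3) | ant2:(1,3)->S->(2,3)
  grid max=4 at (2,3)
Step 5: ant0:(2,3)->N->(1,3) | ant1:(0,3)->S->(1,3) | ant2:(2,3)->N->(1,3)
  grid max=7 at (1,3)

(1,3) (1,3) (1,3)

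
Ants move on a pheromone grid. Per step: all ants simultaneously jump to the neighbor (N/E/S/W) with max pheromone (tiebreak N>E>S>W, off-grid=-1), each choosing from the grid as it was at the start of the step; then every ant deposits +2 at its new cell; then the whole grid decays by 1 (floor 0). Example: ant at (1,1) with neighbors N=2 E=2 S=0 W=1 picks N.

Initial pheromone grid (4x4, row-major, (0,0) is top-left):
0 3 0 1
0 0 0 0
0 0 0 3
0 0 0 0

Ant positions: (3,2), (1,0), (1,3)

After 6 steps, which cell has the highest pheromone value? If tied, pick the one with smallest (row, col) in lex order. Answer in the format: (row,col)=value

Answer: (2,3)=9

Derivation:
Step 1: ant0:(3,2)->N->(2,2) | ant1:(1,0)->N->(0,0) | ant2:(1,3)->S->(2,3)
  grid max=4 at (2,3)
Step 2: ant0:(2,2)->E->(2,3) | ant1:(0,0)->E->(0,1) | ant2:(2,3)->W->(2,2)
  grid max=5 at (2,3)
Step 3: ant0:(2,3)->W->(2,2) | ant1:(0,1)->E->(0,2) | ant2:(2,2)->E->(2,3)
  grid max=6 at (2,3)
Step 4: ant0:(2,2)->E->(2,3) | ant1:(0,2)->W->(0,1) | ant2:(2,3)->W->(2,2)
  grid max=7 at (2,3)
Step 5: ant0:(2,3)->W->(2,2) | ant1:(0,1)->E->(0,2) | ant2:(2,2)->E->(2,3)
  grid max=8 at (2,3)
Step 6: ant0:(2,2)->E->(2,3) | ant1:(0,2)->W->(0,1) | ant2:(2,3)->W->(2,2)
  grid max=9 at (2,3)
Final grid:
  0 3 0 0
  0 0 0 0
  0 0 6 9
  0 0 0 0
Max pheromone 9 at (2,3)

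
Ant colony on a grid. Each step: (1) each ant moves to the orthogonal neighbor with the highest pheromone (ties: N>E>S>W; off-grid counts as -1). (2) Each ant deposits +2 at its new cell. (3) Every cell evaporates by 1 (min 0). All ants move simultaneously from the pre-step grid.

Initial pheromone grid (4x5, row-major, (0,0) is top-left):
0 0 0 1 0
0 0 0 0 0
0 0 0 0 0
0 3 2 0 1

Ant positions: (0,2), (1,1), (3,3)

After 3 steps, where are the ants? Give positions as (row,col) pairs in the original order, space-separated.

Step 1: ant0:(0,2)->E->(0,3) | ant1:(1,1)->N->(0,1) | ant2:(3,3)->W->(3,2)
  grid max=3 at (3,2)
Step 2: ant0:(0,3)->E->(0,4) | ant1:(0,1)->E->(0,2) | ant2:(3,2)->W->(3,1)
  grid max=3 at (3,1)
Step 3: ant0:(0,4)->W->(0,3) | ant1:(0,2)->E->(0,3) | ant2:(3,1)->E->(3,2)
  grid max=4 at (0,3)

(0,3) (0,3) (3,2)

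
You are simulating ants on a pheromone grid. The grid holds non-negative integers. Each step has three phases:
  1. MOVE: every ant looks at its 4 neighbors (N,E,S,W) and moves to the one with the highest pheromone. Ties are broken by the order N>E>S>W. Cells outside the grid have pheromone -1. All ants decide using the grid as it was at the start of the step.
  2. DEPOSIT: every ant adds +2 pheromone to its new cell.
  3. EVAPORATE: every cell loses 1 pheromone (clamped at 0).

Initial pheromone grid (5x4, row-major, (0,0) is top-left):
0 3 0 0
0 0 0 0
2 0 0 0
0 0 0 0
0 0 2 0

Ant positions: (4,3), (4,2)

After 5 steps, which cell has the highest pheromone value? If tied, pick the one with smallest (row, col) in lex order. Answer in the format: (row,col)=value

Step 1: ant0:(4,3)->W->(4,2) | ant1:(4,2)->N->(3,2)
  grid max=3 at (4,2)
Step 2: ant0:(4,2)->N->(3,2) | ant1:(3,2)->S->(4,2)
  grid max=4 at (4,2)
Step 3: ant0:(3,2)->S->(4,2) | ant1:(4,2)->N->(3,2)
  grid max=5 at (4,2)
Step 4: ant0:(4,2)->N->(3,2) | ant1:(3,2)->S->(4,2)
  grid max=6 at (4,2)
Step 5: ant0:(3,2)->S->(4,2) | ant1:(4,2)->N->(3,2)
  grid max=7 at (4,2)
Final grid:
  0 0 0 0
  0 0 0 0
  0 0 0 0
  0 0 5 0
  0 0 7 0
Max pheromone 7 at (4,2)

Answer: (4,2)=7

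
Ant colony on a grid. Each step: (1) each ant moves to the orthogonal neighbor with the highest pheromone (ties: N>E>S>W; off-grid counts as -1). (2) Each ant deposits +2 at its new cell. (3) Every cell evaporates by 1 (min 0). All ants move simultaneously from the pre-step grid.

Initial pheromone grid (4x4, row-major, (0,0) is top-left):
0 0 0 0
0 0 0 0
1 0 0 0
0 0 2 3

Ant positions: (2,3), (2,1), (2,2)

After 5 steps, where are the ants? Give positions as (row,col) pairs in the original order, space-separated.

Step 1: ant0:(2,3)->S->(3,3) | ant1:(2,1)->W->(2,0) | ant2:(2,2)->S->(3,2)
  grid max=4 at (3,3)
Step 2: ant0:(3,3)->W->(3,2) | ant1:(2,0)->N->(1,0) | ant2:(3,2)->E->(3,3)
  grid max=5 at (3,3)
Step 3: ant0:(3,2)->E->(3,3) | ant1:(1,0)->S->(2,0) | ant2:(3,3)->W->(3,2)
  grid max=6 at (3,3)
Step 4: ant0:(3,3)->W->(3,2) | ant1:(2,0)->N->(1,0) | ant2:(3,2)->E->(3,3)
  grid max=7 at (3,3)
Step 5: ant0:(3,2)->E->(3,3) | ant1:(1,0)->S->(2,0) | ant2:(3,3)->W->(3,2)
  grid max=8 at (3,3)

(3,3) (2,0) (3,2)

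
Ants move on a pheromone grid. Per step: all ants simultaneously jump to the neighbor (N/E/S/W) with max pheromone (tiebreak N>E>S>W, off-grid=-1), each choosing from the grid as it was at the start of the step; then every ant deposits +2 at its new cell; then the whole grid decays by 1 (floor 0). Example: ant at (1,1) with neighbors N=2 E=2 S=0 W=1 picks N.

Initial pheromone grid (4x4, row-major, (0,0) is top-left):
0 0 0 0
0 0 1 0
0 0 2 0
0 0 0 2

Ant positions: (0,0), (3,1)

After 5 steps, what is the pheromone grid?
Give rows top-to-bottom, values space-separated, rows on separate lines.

After step 1: ants at (0,1),(2,1)
  0 1 0 0
  0 0 0 0
  0 1 1 0
  0 0 0 1
After step 2: ants at (0,2),(2,2)
  0 0 1 0
  0 0 0 0
  0 0 2 0
  0 0 0 0
After step 3: ants at (0,3),(1,2)
  0 0 0 1
  0 0 1 0
  0 0 1 0
  0 0 0 0
After step 4: ants at (1,3),(2,2)
  0 0 0 0
  0 0 0 1
  0 0 2 0
  0 0 0 0
After step 5: ants at (0,3),(1,2)
  0 0 0 1
  0 0 1 0
  0 0 1 0
  0 0 0 0

0 0 0 1
0 0 1 0
0 0 1 0
0 0 0 0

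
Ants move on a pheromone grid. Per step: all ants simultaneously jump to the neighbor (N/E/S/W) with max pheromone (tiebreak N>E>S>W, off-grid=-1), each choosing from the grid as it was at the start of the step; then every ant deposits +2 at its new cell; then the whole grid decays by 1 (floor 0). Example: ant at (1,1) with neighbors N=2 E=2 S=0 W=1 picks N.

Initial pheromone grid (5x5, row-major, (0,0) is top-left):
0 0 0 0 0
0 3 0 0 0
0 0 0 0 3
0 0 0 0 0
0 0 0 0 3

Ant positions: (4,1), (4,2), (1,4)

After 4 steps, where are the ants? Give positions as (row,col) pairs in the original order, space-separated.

Step 1: ant0:(4,1)->N->(3,1) | ant1:(4,2)->N->(3,2) | ant2:(1,4)->S->(2,4)
  grid max=4 at (2,4)
Step 2: ant0:(3,1)->E->(3,2) | ant1:(3,2)->W->(3,1) | ant2:(2,4)->N->(1,4)
  grid max=3 at (2,4)
Step 3: ant0:(3,2)->W->(3,1) | ant1:(3,1)->E->(3,2) | ant2:(1,4)->S->(2,4)
  grid max=4 at (2,4)
Step 4: ant0:(3,1)->E->(3,2) | ant1:(3,2)->W->(3,1) | ant2:(2,4)->N->(1,4)
  grid max=4 at (3,1)

(3,2) (3,1) (1,4)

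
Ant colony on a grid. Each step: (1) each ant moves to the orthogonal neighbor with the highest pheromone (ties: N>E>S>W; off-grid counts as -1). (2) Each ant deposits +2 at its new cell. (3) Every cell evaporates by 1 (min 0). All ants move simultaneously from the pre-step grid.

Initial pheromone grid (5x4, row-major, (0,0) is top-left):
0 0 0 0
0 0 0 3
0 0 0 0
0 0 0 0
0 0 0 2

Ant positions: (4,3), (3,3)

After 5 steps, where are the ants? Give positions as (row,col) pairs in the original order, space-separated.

Step 1: ant0:(4,3)->N->(3,3) | ant1:(3,3)->S->(4,3)
  grid max=3 at (4,3)
Step 2: ant0:(3,3)->S->(4,3) | ant1:(4,3)->N->(3,3)
  grid max=4 at (4,3)
Step 3: ant0:(4,3)->N->(3,3) | ant1:(3,3)->S->(4,3)
  grid max=5 at (4,3)
Step 4: ant0:(3,3)->S->(4,3) | ant1:(4,3)->N->(3,3)
  grid max=6 at (4,3)
Step 5: ant0:(4,3)->N->(3,3) | ant1:(3,3)->S->(4,3)
  grid max=7 at (4,3)

(3,3) (4,3)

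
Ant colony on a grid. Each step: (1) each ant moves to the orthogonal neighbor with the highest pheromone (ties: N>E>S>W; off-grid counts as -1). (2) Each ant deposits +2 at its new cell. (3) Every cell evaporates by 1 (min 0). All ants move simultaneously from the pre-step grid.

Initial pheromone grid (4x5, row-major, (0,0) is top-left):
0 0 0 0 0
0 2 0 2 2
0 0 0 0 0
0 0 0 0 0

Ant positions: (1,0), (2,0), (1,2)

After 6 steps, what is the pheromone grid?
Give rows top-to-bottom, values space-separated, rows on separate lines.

After step 1: ants at (1,1),(1,0),(1,3)
  0 0 0 0 0
  1 3 0 3 1
  0 0 0 0 0
  0 0 0 0 0
After step 2: ants at (1,0),(1,1),(1,4)
  0 0 0 0 0
  2 4 0 2 2
  0 0 0 0 0
  0 0 0 0 0
After step 3: ants at (1,1),(1,0),(1,3)
  0 0 0 0 0
  3 5 0 3 1
  0 0 0 0 0
  0 0 0 0 0
After step 4: ants at (1,0),(1,1),(1,4)
  0 0 0 0 0
  4 6 0 2 2
  0 0 0 0 0
  0 0 0 0 0
After step 5: ants at (1,1),(1,0),(1,3)
  0 0 0 0 0
  5 7 0 3 1
  0 0 0 0 0
  0 0 0 0 0
After step 6: ants at (1,0),(1,1),(1,4)
  0 0 0 0 0
  6 8 0 2 2
  0 0 0 0 0
  0 0 0 0 0

0 0 0 0 0
6 8 0 2 2
0 0 0 0 0
0 0 0 0 0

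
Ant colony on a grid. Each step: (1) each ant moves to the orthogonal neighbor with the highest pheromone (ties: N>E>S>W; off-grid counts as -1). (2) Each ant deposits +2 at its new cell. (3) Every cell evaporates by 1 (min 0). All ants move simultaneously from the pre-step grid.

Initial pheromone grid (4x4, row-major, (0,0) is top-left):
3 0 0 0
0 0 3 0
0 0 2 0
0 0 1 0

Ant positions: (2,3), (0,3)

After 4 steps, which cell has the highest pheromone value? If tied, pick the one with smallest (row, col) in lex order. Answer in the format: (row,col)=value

Answer: (1,2)=7

Derivation:
Step 1: ant0:(2,3)->W->(2,2) | ant1:(0,3)->S->(1,3)
  grid max=3 at (2,2)
Step 2: ant0:(2,2)->N->(1,2) | ant1:(1,3)->W->(1,2)
  grid max=5 at (1,2)
Step 3: ant0:(1,2)->S->(2,2) | ant1:(1,2)->S->(2,2)
  grid max=5 at (2,2)
Step 4: ant0:(2,2)->N->(1,2) | ant1:(2,2)->N->(1,2)
  grid max=7 at (1,2)
Final grid:
  0 0 0 0
  0 0 7 0
  0 0 4 0
  0 0 0 0
Max pheromone 7 at (1,2)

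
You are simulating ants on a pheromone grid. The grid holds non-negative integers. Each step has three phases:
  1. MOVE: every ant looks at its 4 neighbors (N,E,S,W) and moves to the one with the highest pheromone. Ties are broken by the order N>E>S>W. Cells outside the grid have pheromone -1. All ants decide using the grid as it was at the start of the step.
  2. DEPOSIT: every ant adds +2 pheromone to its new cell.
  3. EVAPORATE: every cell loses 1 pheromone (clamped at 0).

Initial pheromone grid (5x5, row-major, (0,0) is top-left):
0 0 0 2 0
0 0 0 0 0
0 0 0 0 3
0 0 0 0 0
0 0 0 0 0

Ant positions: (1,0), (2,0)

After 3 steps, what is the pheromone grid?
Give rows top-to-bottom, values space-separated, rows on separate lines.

After step 1: ants at (0,0),(1,0)
  1 0 0 1 0
  1 0 0 0 0
  0 0 0 0 2
  0 0 0 0 0
  0 0 0 0 0
After step 2: ants at (1,0),(0,0)
  2 0 0 0 0
  2 0 0 0 0
  0 0 0 0 1
  0 0 0 0 0
  0 0 0 0 0
After step 3: ants at (0,0),(1,0)
  3 0 0 0 0
  3 0 0 0 0
  0 0 0 0 0
  0 0 0 0 0
  0 0 0 0 0

3 0 0 0 0
3 0 0 0 0
0 0 0 0 0
0 0 0 0 0
0 0 0 0 0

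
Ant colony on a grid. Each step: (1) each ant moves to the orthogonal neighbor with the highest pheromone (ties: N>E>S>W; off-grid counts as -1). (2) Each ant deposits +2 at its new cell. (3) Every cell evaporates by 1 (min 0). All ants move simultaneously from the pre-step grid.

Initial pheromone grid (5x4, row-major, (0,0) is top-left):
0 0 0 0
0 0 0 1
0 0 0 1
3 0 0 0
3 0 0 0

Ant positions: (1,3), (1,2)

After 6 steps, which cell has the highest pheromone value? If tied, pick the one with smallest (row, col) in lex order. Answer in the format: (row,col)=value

Answer: (1,3)=7

Derivation:
Step 1: ant0:(1,3)->S->(2,3) | ant1:(1,2)->E->(1,3)
  grid max=2 at (1,3)
Step 2: ant0:(2,3)->N->(1,3) | ant1:(1,3)->S->(2,3)
  grid max=3 at (1,3)
Step 3: ant0:(1,3)->S->(2,3) | ant1:(2,3)->N->(1,3)
  grid max=4 at (1,3)
Step 4: ant0:(2,3)->N->(1,3) | ant1:(1,3)->S->(2,3)
  grid max=5 at (1,3)
Step 5: ant0:(1,3)->S->(2,3) | ant1:(2,3)->N->(1,3)
  grid max=6 at (1,3)
Step 6: ant0:(2,3)->N->(1,3) | ant1:(1,3)->S->(2,3)
  grid max=7 at (1,3)
Final grid:
  0 0 0 0
  0 0 0 7
  0 0 0 7
  0 0 0 0
  0 0 0 0
Max pheromone 7 at (1,3)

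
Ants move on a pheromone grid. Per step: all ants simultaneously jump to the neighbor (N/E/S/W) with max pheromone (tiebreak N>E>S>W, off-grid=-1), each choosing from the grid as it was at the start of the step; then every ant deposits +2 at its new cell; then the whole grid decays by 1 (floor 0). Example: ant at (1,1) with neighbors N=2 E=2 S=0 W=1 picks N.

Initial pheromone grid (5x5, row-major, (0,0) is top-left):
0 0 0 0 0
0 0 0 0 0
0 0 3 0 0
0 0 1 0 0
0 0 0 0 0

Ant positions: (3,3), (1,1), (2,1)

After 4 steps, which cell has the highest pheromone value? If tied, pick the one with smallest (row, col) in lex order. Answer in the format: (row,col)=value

Step 1: ant0:(3,3)->W->(3,2) | ant1:(1,1)->N->(0,1) | ant2:(2,1)->E->(2,2)
  grid max=4 at (2,2)
Step 2: ant0:(3,2)->N->(2,2) | ant1:(0,1)->E->(0,2) | ant2:(2,2)->S->(3,2)
  grid max=5 at (2,2)
Step 3: ant0:(2,2)->S->(3,2) | ant1:(0,2)->E->(0,3) | ant2:(3,2)->N->(2,2)
  grid max=6 at (2,2)
Step 4: ant0:(3,2)->N->(2,2) | ant1:(0,3)->E->(0,4) | ant2:(2,2)->S->(3,2)
  grid max=7 at (2,2)
Final grid:
  0 0 0 0 1
  0 0 0 0 0
  0 0 7 0 0
  0 0 5 0 0
  0 0 0 0 0
Max pheromone 7 at (2,2)

Answer: (2,2)=7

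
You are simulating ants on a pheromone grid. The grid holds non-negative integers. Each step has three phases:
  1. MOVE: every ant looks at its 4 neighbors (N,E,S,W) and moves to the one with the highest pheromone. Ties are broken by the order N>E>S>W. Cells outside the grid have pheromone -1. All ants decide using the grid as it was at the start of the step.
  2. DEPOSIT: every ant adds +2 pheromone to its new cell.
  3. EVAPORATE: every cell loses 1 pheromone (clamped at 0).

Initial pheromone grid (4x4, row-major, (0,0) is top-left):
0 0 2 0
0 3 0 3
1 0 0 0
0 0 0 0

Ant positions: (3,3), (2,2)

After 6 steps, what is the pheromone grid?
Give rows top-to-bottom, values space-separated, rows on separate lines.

After step 1: ants at (2,3),(1,2)
  0 0 1 0
  0 2 1 2
  0 0 0 1
  0 0 0 0
After step 2: ants at (1,3),(1,3)
  0 0 0 0
  0 1 0 5
  0 0 0 0
  0 0 0 0
After step 3: ants at (0,3),(0,3)
  0 0 0 3
  0 0 0 4
  0 0 0 0
  0 0 0 0
After step 4: ants at (1,3),(1,3)
  0 0 0 2
  0 0 0 7
  0 0 0 0
  0 0 0 0
After step 5: ants at (0,3),(0,3)
  0 0 0 5
  0 0 0 6
  0 0 0 0
  0 0 0 0
After step 6: ants at (1,3),(1,3)
  0 0 0 4
  0 0 0 9
  0 0 0 0
  0 0 0 0

0 0 0 4
0 0 0 9
0 0 0 0
0 0 0 0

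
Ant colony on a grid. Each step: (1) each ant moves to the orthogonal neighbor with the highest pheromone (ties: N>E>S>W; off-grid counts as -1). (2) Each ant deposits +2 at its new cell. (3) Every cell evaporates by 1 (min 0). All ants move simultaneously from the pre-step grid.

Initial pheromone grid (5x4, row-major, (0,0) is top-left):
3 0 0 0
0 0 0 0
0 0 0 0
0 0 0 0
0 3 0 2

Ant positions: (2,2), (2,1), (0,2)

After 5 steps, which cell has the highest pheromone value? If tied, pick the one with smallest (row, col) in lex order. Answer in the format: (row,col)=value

Answer: (1,2)=9

Derivation:
Step 1: ant0:(2,2)->N->(1,2) | ant1:(2,1)->N->(1,1) | ant2:(0,2)->E->(0,3)
  grid max=2 at (0,0)
Step 2: ant0:(1,2)->W->(1,1) | ant1:(1,1)->E->(1,2) | ant2:(0,3)->S->(1,3)
  grid max=2 at (1,1)
Step 3: ant0:(1,1)->E->(1,2) | ant1:(1,2)->W->(1,1) | ant2:(1,3)->W->(1,2)
  grid max=5 at (1,2)
Step 4: ant0:(1,2)->W->(1,1) | ant1:(1,1)->E->(1,2) | ant2:(1,2)->W->(1,1)
  grid max=6 at (1,1)
Step 5: ant0:(1,1)->E->(1,2) | ant1:(1,2)->W->(1,1) | ant2:(1,1)->E->(1,2)
  grid max=9 at (1,2)
Final grid:
  0 0 0 0
  0 7 9 0
  0 0 0 0
  0 0 0 0
  0 0 0 0
Max pheromone 9 at (1,2)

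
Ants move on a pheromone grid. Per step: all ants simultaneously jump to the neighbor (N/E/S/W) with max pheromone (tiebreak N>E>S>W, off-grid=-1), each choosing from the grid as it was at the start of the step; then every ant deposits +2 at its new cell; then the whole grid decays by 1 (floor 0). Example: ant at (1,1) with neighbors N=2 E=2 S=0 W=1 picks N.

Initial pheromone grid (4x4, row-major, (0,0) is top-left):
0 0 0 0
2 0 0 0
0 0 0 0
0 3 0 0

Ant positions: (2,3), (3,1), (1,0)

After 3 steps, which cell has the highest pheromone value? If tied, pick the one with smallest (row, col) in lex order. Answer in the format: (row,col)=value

Step 1: ant0:(2,3)->N->(1,3) | ant1:(3,1)->N->(2,1) | ant2:(1,0)->N->(0,0)
  grid max=2 at (3,1)
Step 2: ant0:(1,3)->N->(0,3) | ant1:(2,1)->S->(3,1) | ant2:(0,0)->S->(1,0)
  grid max=3 at (3,1)
Step 3: ant0:(0,3)->S->(1,3) | ant1:(3,1)->N->(2,1) | ant2:(1,0)->N->(0,0)
  grid max=2 at (3,1)
Final grid:
  1 0 0 0
  1 0 0 1
  0 1 0 0
  0 2 0 0
Max pheromone 2 at (3,1)

Answer: (3,1)=2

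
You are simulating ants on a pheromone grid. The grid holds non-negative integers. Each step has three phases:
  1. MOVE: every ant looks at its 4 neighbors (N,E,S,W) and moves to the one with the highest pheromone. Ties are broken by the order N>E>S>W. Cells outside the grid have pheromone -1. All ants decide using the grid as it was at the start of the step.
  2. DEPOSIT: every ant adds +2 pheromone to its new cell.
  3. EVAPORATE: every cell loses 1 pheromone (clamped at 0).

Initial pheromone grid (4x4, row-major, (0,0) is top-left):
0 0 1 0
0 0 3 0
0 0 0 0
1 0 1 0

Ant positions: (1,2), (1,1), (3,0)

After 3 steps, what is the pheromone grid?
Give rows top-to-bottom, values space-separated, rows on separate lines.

After step 1: ants at (0,2),(1,2),(2,0)
  0 0 2 0
  0 0 4 0
  1 0 0 0
  0 0 0 0
After step 2: ants at (1,2),(0,2),(1,0)
  0 0 3 0
  1 0 5 0
  0 0 0 0
  0 0 0 0
After step 3: ants at (0,2),(1,2),(0,0)
  1 0 4 0
  0 0 6 0
  0 0 0 0
  0 0 0 0

1 0 4 0
0 0 6 0
0 0 0 0
0 0 0 0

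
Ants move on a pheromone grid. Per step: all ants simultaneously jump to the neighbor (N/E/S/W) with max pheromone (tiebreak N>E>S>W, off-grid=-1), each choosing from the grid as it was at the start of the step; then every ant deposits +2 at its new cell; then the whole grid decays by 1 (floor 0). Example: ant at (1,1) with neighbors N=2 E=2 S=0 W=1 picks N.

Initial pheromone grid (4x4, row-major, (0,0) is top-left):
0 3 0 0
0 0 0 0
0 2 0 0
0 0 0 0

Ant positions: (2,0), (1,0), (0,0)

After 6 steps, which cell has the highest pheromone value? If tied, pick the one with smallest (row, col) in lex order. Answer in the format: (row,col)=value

Answer: (0,1)=13

Derivation:
Step 1: ant0:(2,0)->E->(2,1) | ant1:(1,0)->N->(0,0) | ant2:(0,0)->E->(0,1)
  grid max=4 at (0,1)
Step 2: ant0:(2,1)->N->(1,1) | ant1:(0,0)->E->(0,1) | ant2:(0,1)->W->(0,0)
  grid max=5 at (0,1)
Step 3: ant0:(1,1)->N->(0,1) | ant1:(0,1)->W->(0,0) | ant2:(0,0)->E->(0,1)
  grid max=8 at (0,1)
Step 4: ant0:(0,1)->W->(0,0) | ant1:(0,0)->E->(0,1) | ant2:(0,1)->W->(0,0)
  grid max=9 at (0,1)
Step 5: ant0:(0,0)->E->(0,1) | ant1:(0,1)->W->(0,0) | ant2:(0,0)->E->(0,1)
  grid max=12 at (0,1)
Step 6: ant0:(0,1)->W->(0,0) | ant1:(0,0)->E->(0,1) | ant2:(0,1)->W->(0,0)
  grid max=13 at (0,1)
Final grid:
  10 13 0 0
  0 0 0 0
  0 0 0 0
  0 0 0 0
Max pheromone 13 at (0,1)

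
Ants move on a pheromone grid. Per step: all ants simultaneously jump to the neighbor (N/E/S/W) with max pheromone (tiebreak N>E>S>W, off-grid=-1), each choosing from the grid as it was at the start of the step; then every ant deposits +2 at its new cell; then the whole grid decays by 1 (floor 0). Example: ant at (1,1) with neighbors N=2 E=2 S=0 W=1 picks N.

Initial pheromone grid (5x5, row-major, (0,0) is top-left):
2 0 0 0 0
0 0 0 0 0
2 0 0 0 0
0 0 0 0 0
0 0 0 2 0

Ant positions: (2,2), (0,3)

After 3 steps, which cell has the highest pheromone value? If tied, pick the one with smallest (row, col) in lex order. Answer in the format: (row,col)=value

Step 1: ant0:(2,2)->N->(1,2) | ant1:(0,3)->E->(0,4)
  grid max=1 at (0,0)
Step 2: ant0:(1,2)->N->(0,2) | ant1:(0,4)->S->(1,4)
  grid max=1 at (0,2)
Step 3: ant0:(0,2)->E->(0,3) | ant1:(1,4)->N->(0,4)
  grid max=1 at (0,3)
Final grid:
  0 0 0 1 1
  0 0 0 0 0
  0 0 0 0 0
  0 0 0 0 0
  0 0 0 0 0
Max pheromone 1 at (0,3)

Answer: (0,3)=1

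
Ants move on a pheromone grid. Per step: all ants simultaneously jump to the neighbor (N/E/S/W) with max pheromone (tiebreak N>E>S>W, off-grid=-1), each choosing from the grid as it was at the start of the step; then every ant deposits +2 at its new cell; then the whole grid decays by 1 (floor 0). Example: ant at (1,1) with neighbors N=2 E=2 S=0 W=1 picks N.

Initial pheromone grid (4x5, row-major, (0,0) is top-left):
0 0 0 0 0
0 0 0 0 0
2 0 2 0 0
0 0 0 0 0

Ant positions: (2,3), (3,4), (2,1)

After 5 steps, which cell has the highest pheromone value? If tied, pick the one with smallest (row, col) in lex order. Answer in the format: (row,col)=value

Step 1: ant0:(2,3)->W->(2,2) | ant1:(3,4)->N->(2,4) | ant2:(2,1)->E->(2,2)
  grid max=5 at (2,2)
Step 2: ant0:(2,2)->N->(1,2) | ant1:(2,4)->N->(1,4) | ant2:(2,2)->N->(1,2)
  grid max=4 at (2,2)
Step 3: ant0:(1,2)->S->(2,2) | ant1:(1,4)->N->(0,4) | ant2:(1,2)->S->(2,2)
  grid max=7 at (2,2)
Step 4: ant0:(2,2)->N->(1,2) | ant1:(0,4)->S->(1,4) | ant2:(2,2)->N->(1,2)
  grid max=6 at (2,2)
Step 5: ant0:(1,2)->S->(2,2) | ant1:(1,4)->N->(0,4) | ant2:(1,2)->S->(2,2)
  grid max=9 at (2,2)
Final grid:
  0 0 0 0 1
  0 0 4 0 0
  0 0 9 0 0
  0 0 0 0 0
Max pheromone 9 at (2,2)

Answer: (2,2)=9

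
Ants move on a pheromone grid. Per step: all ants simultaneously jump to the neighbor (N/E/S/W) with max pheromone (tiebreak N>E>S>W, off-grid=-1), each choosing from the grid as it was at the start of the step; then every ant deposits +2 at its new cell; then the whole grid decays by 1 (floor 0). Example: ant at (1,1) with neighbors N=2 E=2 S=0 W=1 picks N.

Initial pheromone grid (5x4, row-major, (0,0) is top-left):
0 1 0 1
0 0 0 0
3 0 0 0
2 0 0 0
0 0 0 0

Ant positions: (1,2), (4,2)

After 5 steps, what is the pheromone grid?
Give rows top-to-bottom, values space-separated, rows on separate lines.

After step 1: ants at (0,2),(3,2)
  0 0 1 0
  0 0 0 0
  2 0 0 0
  1 0 1 0
  0 0 0 0
After step 2: ants at (0,3),(2,2)
  0 0 0 1
  0 0 0 0
  1 0 1 0
  0 0 0 0
  0 0 0 0
After step 3: ants at (1,3),(1,2)
  0 0 0 0
  0 0 1 1
  0 0 0 0
  0 0 0 0
  0 0 0 0
After step 4: ants at (1,2),(1,3)
  0 0 0 0
  0 0 2 2
  0 0 0 0
  0 0 0 0
  0 0 0 0
After step 5: ants at (1,3),(1,2)
  0 0 0 0
  0 0 3 3
  0 0 0 0
  0 0 0 0
  0 0 0 0

0 0 0 0
0 0 3 3
0 0 0 0
0 0 0 0
0 0 0 0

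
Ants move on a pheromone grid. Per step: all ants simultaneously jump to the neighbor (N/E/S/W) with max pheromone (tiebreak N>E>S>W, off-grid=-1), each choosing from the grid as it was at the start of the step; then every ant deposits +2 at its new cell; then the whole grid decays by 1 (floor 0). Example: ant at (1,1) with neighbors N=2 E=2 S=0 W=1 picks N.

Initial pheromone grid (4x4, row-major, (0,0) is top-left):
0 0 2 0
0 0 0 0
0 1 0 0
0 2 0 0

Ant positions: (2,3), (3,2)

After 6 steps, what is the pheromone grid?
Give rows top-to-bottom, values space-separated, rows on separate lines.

After step 1: ants at (1,3),(3,1)
  0 0 1 0
  0 0 0 1
  0 0 0 0
  0 3 0 0
After step 2: ants at (0,3),(2,1)
  0 0 0 1
  0 0 0 0
  0 1 0 0
  0 2 0 0
After step 3: ants at (1,3),(3,1)
  0 0 0 0
  0 0 0 1
  0 0 0 0
  0 3 0 0
After step 4: ants at (0,3),(2,1)
  0 0 0 1
  0 0 0 0
  0 1 0 0
  0 2 0 0
After step 5: ants at (1,3),(3,1)
  0 0 0 0
  0 0 0 1
  0 0 0 0
  0 3 0 0
After step 6: ants at (0,3),(2,1)
  0 0 0 1
  0 0 0 0
  0 1 0 0
  0 2 0 0

0 0 0 1
0 0 0 0
0 1 0 0
0 2 0 0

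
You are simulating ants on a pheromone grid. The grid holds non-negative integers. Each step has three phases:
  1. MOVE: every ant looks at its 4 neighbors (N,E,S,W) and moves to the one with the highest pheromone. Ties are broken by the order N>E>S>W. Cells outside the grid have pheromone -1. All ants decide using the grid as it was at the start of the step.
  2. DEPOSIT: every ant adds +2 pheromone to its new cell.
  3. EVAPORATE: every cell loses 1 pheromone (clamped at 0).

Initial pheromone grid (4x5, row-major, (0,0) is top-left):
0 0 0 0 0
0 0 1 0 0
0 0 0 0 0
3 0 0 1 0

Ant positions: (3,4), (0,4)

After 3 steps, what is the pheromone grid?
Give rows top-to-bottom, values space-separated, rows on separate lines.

After step 1: ants at (3,3),(1,4)
  0 0 0 0 0
  0 0 0 0 1
  0 0 0 0 0
  2 0 0 2 0
After step 2: ants at (2,3),(0,4)
  0 0 0 0 1
  0 0 0 0 0
  0 0 0 1 0
  1 0 0 1 0
After step 3: ants at (3,3),(1,4)
  0 0 0 0 0
  0 0 0 0 1
  0 0 0 0 0
  0 0 0 2 0

0 0 0 0 0
0 0 0 0 1
0 0 0 0 0
0 0 0 2 0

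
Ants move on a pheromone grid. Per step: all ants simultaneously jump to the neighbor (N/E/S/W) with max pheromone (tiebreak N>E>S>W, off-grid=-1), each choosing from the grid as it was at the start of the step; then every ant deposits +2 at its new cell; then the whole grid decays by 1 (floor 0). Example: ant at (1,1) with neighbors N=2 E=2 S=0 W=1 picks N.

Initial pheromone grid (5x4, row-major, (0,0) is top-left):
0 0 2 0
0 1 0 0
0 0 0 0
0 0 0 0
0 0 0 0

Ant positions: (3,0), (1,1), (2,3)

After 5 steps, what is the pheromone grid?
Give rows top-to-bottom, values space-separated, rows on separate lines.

After step 1: ants at (2,0),(0,1),(1,3)
  0 1 1 0
  0 0 0 1
  1 0 0 0
  0 0 0 0
  0 0 0 0
After step 2: ants at (1,0),(0,2),(0,3)
  0 0 2 1
  1 0 0 0
  0 0 0 0
  0 0 0 0
  0 0 0 0
After step 3: ants at (0,0),(0,3),(0,2)
  1 0 3 2
  0 0 0 0
  0 0 0 0
  0 0 0 0
  0 0 0 0
After step 4: ants at (0,1),(0,2),(0,3)
  0 1 4 3
  0 0 0 0
  0 0 0 0
  0 0 0 0
  0 0 0 0
After step 5: ants at (0,2),(0,3),(0,2)
  0 0 7 4
  0 0 0 0
  0 0 0 0
  0 0 0 0
  0 0 0 0

0 0 7 4
0 0 0 0
0 0 0 0
0 0 0 0
0 0 0 0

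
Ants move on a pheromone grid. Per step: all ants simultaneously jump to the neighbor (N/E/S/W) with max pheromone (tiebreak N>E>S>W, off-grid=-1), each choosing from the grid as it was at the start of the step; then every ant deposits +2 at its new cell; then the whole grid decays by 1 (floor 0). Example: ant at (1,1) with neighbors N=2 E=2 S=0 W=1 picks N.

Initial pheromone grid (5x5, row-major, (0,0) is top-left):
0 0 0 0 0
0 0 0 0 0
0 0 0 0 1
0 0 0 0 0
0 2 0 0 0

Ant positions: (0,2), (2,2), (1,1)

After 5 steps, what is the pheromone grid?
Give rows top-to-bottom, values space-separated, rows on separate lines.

After step 1: ants at (0,3),(1,2),(0,1)
  0 1 0 1 0
  0 0 1 0 0
  0 0 0 0 0
  0 0 0 0 0
  0 1 0 0 0
After step 2: ants at (0,4),(0,2),(0,2)
  0 0 3 0 1
  0 0 0 0 0
  0 0 0 0 0
  0 0 0 0 0
  0 0 0 0 0
After step 3: ants at (1,4),(0,3),(0,3)
  0 0 2 3 0
  0 0 0 0 1
  0 0 0 0 0
  0 0 0 0 0
  0 0 0 0 0
After step 4: ants at (0,4),(0,2),(0,2)
  0 0 5 2 1
  0 0 0 0 0
  0 0 0 0 0
  0 0 0 0 0
  0 0 0 0 0
After step 5: ants at (0,3),(0,3),(0,3)
  0 0 4 7 0
  0 0 0 0 0
  0 0 0 0 0
  0 0 0 0 0
  0 0 0 0 0

0 0 4 7 0
0 0 0 0 0
0 0 0 0 0
0 0 0 0 0
0 0 0 0 0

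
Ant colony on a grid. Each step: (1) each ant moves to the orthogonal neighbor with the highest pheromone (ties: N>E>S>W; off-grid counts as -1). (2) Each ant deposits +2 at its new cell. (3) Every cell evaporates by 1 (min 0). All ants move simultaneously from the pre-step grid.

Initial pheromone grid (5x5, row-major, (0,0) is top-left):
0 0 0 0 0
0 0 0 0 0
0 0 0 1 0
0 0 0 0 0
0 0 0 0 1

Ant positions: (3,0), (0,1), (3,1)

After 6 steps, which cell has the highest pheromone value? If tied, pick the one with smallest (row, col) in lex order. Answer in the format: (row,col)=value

Step 1: ant0:(3,0)->N->(2,0) | ant1:(0,1)->E->(0,2) | ant2:(3,1)->N->(2,1)
  grid max=1 at (0,2)
Step 2: ant0:(2,0)->E->(2,1) | ant1:(0,2)->E->(0,3) | ant2:(2,1)->W->(2,0)
  grid max=2 at (2,0)
Step 3: ant0:(2,1)->W->(2,0) | ant1:(0,3)->E->(0,4) | ant2:(2,0)->E->(2,1)
  grid max=3 at (2,0)
Step 4: ant0:(2,0)->E->(2,1) | ant1:(0,4)->S->(1,4) | ant2:(2,1)->W->(2,0)
  grid max=4 at (2,0)
Step 5: ant0:(2,1)->W->(2,0) | ant1:(1,4)->N->(0,4) | ant2:(2,0)->E->(2,1)
  grid max=5 at (2,0)
Step 6: ant0:(2,0)->E->(2,1) | ant1:(0,4)->S->(1,4) | ant2:(2,1)->W->(2,0)
  grid max=6 at (2,0)
Final grid:
  0 0 0 0 0
  0 0 0 0 1
  6 6 0 0 0
  0 0 0 0 0
  0 0 0 0 0
Max pheromone 6 at (2,0)

Answer: (2,0)=6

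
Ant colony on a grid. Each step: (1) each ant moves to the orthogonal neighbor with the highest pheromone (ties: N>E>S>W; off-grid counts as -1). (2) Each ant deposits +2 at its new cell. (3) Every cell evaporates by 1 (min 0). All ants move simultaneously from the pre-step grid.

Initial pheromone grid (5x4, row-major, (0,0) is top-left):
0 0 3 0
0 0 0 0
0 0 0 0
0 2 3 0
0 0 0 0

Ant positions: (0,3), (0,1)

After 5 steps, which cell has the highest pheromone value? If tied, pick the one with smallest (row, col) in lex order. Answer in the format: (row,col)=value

Step 1: ant0:(0,3)->W->(0,2) | ant1:(0,1)->E->(0,2)
  grid max=6 at (0,2)
Step 2: ant0:(0,2)->E->(0,3) | ant1:(0,2)->E->(0,3)
  grid max=5 at (0,2)
Step 3: ant0:(0,3)->W->(0,2) | ant1:(0,3)->W->(0,2)
  grid max=8 at (0,2)
Step 4: ant0:(0,2)->E->(0,3) | ant1:(0,2)->E->(0,3)
  grid max=7 at (0,2)
Step 5: ant0:(0,3)->W->(0,2) | ant1:(0,3)->W->(0,2)
  grid max=10 at (0,2)
Final grid:
  0 0 10 4
  0 0 0 0
  0 0 0 0
  0 0 0 0
  0 0 0 0
Max pheromone 10 at (0,2)

Answer: (0,2)=10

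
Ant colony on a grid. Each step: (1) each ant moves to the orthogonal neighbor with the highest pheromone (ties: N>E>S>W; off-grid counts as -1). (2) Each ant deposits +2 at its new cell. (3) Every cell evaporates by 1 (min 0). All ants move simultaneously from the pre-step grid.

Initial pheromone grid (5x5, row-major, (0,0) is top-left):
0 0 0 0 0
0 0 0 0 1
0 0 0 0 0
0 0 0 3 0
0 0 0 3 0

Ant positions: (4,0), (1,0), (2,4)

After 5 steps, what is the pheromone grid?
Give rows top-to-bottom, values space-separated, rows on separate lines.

After step 1: ants at (3,0),(0,0),(1,4)
  1 0 0 0 0
  0 0 0 0 2
  0 0 0 0 0
  1 0 0 2 0
  0 0 0 2 0
After step 2: ants at (2,0),(0,1),(0,4)
  0 1 0 0 1
  0 0 0 0 1
  1 0 0 0 0
  0 0 0 1 0
  0 0 0 1 0
After step 3: ants at (1,0),(0,2),(1,4)
  0 0 1 0 0
  1 0 0 0 2
  0 0 0 0 0
  0 0 0 0 0
  0 0 0 0 0
After step 4: ants at (0,0),(0,3),(0,4)
  1 0 0 1 1
  0 0 0 0 1
  0 0 0 0 0
  0 0 0 0 0
  0 0 0 0 0
After step 5: ants at (0,1),(0,4),(1,4)
  0 1 0 0 2
  0 0 0 0 2
  0 0 0 0 0
  0 0 0 0 0
  0 0 0 0 0

0 1 0 0 2
0 0 0 0 2
0 0 0 0 0
0 0 0 0 0
0 0 0 0 0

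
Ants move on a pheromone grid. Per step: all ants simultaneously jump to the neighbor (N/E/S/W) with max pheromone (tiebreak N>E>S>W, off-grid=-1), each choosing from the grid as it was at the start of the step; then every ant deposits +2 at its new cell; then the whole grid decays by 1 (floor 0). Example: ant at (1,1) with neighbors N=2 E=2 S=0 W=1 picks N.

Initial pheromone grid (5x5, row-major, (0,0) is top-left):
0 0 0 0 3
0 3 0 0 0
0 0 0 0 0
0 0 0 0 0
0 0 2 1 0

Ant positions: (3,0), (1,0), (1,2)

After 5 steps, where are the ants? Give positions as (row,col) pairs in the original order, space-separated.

Step 1: ant0:(3,0)->N->(2,0) | ant1:(1,0)->E->(1,1) | ant2:(1,2)->W->(1,1)
  grid max=6 at (1,1)
Step 2: ant0:(2,0)->N->(1,0) | ant1:(1,1)->N->(0,1) | ant2:(1,1)->N->(0,1)
  grid max=5 at (1,1)
Step 3: ant0:(1,0)->E->(1,1) | ant1:(0,1)->S->(1,1) | ant2:(0,1)->S->(1,1)
  grid max=10 at (1,1)
Step 4: ant0:(1,1)->N->(0,1) | ant1:(1,1)->N->(0,1) | ant2:(1,1)->N->(0,1)
  grid max=9 at (1,1)
Step 5: ant0:(0,1)->S->(1,1) | ant1:(0,1)->S->(1,1) | ant2:(0,1)->S->(1,1)
  grid max=14 at (1,1)

(1,1) (1,1) (1,1)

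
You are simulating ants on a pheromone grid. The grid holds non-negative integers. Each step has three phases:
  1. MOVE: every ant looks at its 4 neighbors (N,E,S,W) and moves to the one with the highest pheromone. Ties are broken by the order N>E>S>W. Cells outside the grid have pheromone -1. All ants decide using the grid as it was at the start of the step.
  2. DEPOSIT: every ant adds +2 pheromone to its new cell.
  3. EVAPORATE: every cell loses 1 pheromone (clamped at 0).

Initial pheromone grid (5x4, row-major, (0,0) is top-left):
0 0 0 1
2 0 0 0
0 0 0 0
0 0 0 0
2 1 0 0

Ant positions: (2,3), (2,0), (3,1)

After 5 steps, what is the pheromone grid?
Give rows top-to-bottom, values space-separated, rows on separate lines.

After step 1: ants at (1,3),(1,0),(4,1)
  0 0 0 0
  3 0 0 1
  0 0 0 0
  0 0 0 0
  1 2 0 0
After step 2: ants at (0,3),(0,0),(4,0)
  1 0 0 1
  2 0 0 0
  0 0 0 0
  0 0 0 0
  2 1 0 0
After step 3: ants at (1,3),(1,0),(4,1)
  0 0 0 0
  3 0 0 1
  0 0 0 0
  0 0 0 0
  1 2 0 0
After step 4: ants at (0,3),(0,0),(4,0)
  1 0 0 1
  2 0 0 0
  0 0 0 0
  0 0 0 0
  2 1 0 0
After step 5: ants at (1,3),(1,0),(4,1)
  0 0 0 0
  3 0 0 1
  0 0 0 0
  0 0 0 0
  1 2 0 0

0 0 0 0
3 0 0 1
0 0 0 0
0 0 0 0
1 2 0 0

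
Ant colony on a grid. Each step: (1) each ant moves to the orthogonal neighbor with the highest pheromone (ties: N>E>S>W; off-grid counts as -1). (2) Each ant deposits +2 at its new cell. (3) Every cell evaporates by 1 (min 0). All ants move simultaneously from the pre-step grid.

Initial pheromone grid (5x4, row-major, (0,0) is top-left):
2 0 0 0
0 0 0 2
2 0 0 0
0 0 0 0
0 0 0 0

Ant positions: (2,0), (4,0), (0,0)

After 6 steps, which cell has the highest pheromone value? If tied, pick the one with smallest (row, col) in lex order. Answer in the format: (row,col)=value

Step 1: ant0:(2,0)->N->(1,0) | ant1:(4,0)->N->(3,0) | ant2:(0,0)->E->(0,1)
  grid max=1 at (0,0)
Step 2: ant0:(1,0)->N->(0,0) | ant1:(3,0)->N->(2,0) | ant2:(0,1)->W->(0,0)
  grid max=4 at (0,0)
Step 3: ant0:(0,0)->E->(0,1) | ant1:(2,0)->N->(1,0) | ant2:(0,0)->E->(0,1)
  grid max=3 at (0,0)
Step 4: ant0:(0,1)->W->(0,0) | ant1:(1,0)->N->(0,0) | ant2:(0,1)->W->(0,0)
  grid max=8 at (0,0)
Step 5: ant0:(0,0)->E->(0,1) | ant1:(0,0)->E->(0,1) | ant2:(0,0)->E->(0,1)
  grid max=7 at (0,0)
Step 6: ant0:(0,1)->W->(0,0) | ant1:(0,1)->W->(0,0) | ant2:(0,1)->W->(0,0)
  grid max=12 at (0,0)
Final grid:
  12 6 0 0
  0 0 0 0
  0 0 0 0
  0 0 0 0
  0 0 0 0
Max pheromone 12 at (0,0)

Answer: (0,0)=12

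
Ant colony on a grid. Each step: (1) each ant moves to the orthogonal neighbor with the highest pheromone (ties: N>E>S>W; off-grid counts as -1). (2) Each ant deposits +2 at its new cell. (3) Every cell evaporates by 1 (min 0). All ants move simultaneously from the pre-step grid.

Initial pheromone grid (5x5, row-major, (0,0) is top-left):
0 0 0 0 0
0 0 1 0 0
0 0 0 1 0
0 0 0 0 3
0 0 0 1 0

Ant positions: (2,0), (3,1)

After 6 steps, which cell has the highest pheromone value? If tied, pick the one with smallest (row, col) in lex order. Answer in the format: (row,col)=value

Answer: (0,2)=5

Derivation:
Step 1: ant0:(2,0)->N->(1,0) | ant1:(3,1)->N->(2,1)
  grid max=2 at (3,4)
Step 2: ant0:(1,0)->N->(0,0) | ant1:(2,1)->N->(1,1)
  grid max=1 at (0,0)
Step 3: ant0:(0,0)->E->(0,1) | ant1:(1,1)->N->(0,1)
  grid max=3 at (0,1)
Step 4: ant0:(0,1)->E->(0,2) | ant1:(0,1)->E->(0,2)
  grid max=3 at (0,2)
Step 5: ant0:(0,2)->W->(0,1) | ant1:(0,2)->W->(0,1)
  grid max=5 at (0,1)
Step 6: ant0:(0,1)->E->(0,2) | ant1:(0,1)->E->(0,2)
  grid max=5 at (0,2)
Final grid:
  0 4 5 0 0
  0 0 0 0 0
  0 0 0 0 0
  0 0 0 0 0
  0 0 0 0 0
Max pheromone 5 at (0,2)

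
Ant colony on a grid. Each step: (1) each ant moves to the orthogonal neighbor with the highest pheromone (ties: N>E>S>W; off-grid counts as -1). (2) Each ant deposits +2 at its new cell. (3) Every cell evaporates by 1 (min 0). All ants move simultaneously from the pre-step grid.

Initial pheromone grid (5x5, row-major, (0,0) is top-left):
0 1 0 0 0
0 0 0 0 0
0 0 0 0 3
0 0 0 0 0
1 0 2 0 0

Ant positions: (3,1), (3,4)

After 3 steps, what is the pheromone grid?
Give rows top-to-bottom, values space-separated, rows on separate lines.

After step 1: ants at (2,1),(2,4)
  0 0 0 0 0
  0 0 0 0 0
  0 1 0 0 4
  0 0 0 0 0
  0 0 1 0 0
After step 2: ants at (1,1),(1,4)
  0 0 0 0 0
  0 1 0 0 1
  0 0 0 0 3
  0 0 0 0 0
  0 0 0 0 0
After step 3: ants at (0,1),(2,4)
  0 1 0 0 0
  0 0 0 0 0
  0 0 0 0 4
  0 0 0 0 0
  0 0 0 0 0

0 1 0 0 0
0 0 0 0 0
0 0 0 0 4
0 0 0 0 0
0 0 0 0 0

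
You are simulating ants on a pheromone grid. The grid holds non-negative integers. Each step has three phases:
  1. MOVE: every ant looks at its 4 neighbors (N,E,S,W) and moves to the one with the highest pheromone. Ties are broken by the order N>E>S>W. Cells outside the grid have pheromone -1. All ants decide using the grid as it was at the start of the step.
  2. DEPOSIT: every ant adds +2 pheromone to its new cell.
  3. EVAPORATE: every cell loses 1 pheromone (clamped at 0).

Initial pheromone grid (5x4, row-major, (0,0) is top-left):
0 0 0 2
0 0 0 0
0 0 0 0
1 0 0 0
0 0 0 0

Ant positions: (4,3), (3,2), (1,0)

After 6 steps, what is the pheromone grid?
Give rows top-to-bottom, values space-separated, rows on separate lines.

After step 1: ants at (3,3),(2,2),(0,0)
  1 0 0 1
  0 0 0 0
  0 0 1 0
  0 0 0 1
  0 0 0 0
After step 2: ants at (2,3),(1,2),(0,1)
  0 1 0 0
  0 0 1 0
  0 0 0 1
  0 0 0 0
  0 0 0 0
After step 3: ants at (1,3),(0,2),(0,2)
  0 0 3 0
  0 0 0 1
  0 0 0 0
  0 0 0 0
  0 0 0 0
After step 4: ants at (0,3),(0,3),(0,3)
  0 0 2 5
  0 0 0 0
  0 0 0 0
  0 0 0 0
  0 0 0 0
After step 5: ants at (0,2),(0,2),(0,2)
  0 0 7 4
  0 0 0 0
  0 0 0 0
  0 0 0 0
  0 0 0 0
After step 6: ants at (0,3),(0,3),(0,3)
  0 0 6 9
  0 0 0 0
  0 0 0 0
  0 0 0 0
  0 0 0 0

0 0 6 9
0 0 0 0
0 0 0 0
0 0 0 0
0 0 0 0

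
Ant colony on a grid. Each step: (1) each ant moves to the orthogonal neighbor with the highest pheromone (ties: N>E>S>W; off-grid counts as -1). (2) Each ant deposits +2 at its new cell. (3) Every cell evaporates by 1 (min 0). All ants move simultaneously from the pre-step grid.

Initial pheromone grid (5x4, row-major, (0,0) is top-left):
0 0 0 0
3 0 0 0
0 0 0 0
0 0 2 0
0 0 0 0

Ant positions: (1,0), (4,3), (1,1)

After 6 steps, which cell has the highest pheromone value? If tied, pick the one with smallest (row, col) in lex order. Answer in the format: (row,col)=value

Step 1: ant0:(1,0)->N->(0,0) | ant1:(4,3)->N->(3,3) | ant2:(1,1)->W->(1,0)
  grid max=4 at (1,0)
Step 2: ant0:(0,0)->S->(1,0) | ant1:(3,3)->W->(3,2) | ant2:(1,0)->N->(0,0)
  grid max=5 at (1,0)
Step 3: ant0:(1,0)->N->(0,0) | ant1:(3,2)->N->(2,2) | ant2:(0,0)->S->(1,0)
  grid max=6 at (1,0)
Step 4: ant0:(0,0)->S->(1,0) | ant1:(2,2)->S->(3,2) | ant2:(1,0)->N->(0,0)
  grid max=7 at (1,0)
Step 5: ant0:(1,0)->N->(0,0) | ant1:(3,2)->N->(2,2) | ant2:(0,0)->S->(1,0)
  grid max=8 at (1,0)
Step 6: ant0:(0,0)->S->(1,0) | ant1:(2,2)->S->(3,2) | ant2:(1,0)->N->(0,0)
  grid max=9 at (1,0)
Final grid:
  6 0 0 0
  9 0 0 0
  0 0 0 0
  0 0 2 0
  0 0 0 0
Max pheromone 9 at (1,0)

Answer: (1,0)=9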